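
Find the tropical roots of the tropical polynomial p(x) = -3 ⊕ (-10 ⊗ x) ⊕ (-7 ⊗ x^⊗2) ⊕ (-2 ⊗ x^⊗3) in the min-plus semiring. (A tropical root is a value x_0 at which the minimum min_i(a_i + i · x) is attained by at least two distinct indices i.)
Roots: {-5, -3, 7}

Each tropical root is a break point of the lower envelope of the lines y = a_i + i · x (there are 4 lines, with slopes 0, 1, ..., 3). Only the lines that attain the minimum somewhere contribute to roots; other lines are dominated. Here the surviving (envelope) indices are i = 3, i = 2, i = 1, i = 0.
Intersections between consecutive envelope lines give the roots: for adjacent envelope indices i < j the intersection is x = (a_i − a_j) / (j − i). Reading off the sorted break points: {-5, -3, 7}.
Verification: at each break x_0, at least two indices attain the minimum of min_i(a_i + i · x_0).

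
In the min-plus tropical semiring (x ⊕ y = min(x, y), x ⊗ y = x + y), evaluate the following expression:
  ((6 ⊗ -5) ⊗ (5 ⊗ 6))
((6 ⊗ -5) ⊗ (5 ⊗ 6)) = 12

Expand innermost to outermost. Recall ⊕ takes the minimum of its arguments and ⊗ takes their sum. Working out the expression ((6 ⊗ -5) ⊗ (5 ⊗ 6)) gives 12.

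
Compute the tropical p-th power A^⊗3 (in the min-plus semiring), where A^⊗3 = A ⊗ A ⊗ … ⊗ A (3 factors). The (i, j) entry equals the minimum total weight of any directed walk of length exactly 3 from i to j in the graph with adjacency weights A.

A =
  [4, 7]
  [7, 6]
A^⊗3 =
  [12, 15]
  [15, 18]

Each entry (A^⊗3)_ij equals the minimum over all length-3 walks i = v_0 → v_1 → … → v_3 = j of Σ_t A[v_t][v_{t+1}]. For example, for (i, j) = (0, 1) we minimise over 4 possible intermediate vertex sequences; the minimum is 15, attained along the walk 0 → 0 → 0 → 1.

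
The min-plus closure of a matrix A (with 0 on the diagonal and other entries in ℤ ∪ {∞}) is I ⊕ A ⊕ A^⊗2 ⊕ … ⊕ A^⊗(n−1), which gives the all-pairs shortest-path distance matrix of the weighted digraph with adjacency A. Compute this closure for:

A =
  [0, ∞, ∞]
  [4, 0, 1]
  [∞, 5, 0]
Closure =
  [0, ∞, ∞]
  [4, 0, 1]
  [9, 5, 0]

This is the Floyd-Warshall all-pairs shortest-path computation. For each intermediate vertex k = 0, 1, …, 2, update dist[i][j] ← min(dist[i][j], dist[i][k] + dist[k][j]). The final matrix gives, for each (i, j), the minimum total weight of any directed path from i to j (possibly empty when i = j).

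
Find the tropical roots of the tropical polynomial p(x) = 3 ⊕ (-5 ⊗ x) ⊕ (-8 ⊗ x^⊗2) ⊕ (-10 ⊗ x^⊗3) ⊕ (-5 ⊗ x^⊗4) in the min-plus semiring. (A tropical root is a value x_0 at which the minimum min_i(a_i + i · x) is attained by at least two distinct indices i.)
Roots: {-5, 2, 3, 8}

Each tropical root is a break point of the lower envelope of the lines y = a_i + i · x (there are 5 lines, with slopes 0, 1, ..., 4). Only the lines that attain the minimum somewhere contribute to roots; other lines are dominated. Here the surviving (envelope) indices are i = 4, i = 3, i = 2, i = 1, i = 0.
Intersections between consecutive envelope lines give the roots: for adjacent envelope indices i < j the intersection is x = (a_i − a_j) / (j − i). Reading off the sorted break points: {-5, 2, 3, 8}.
Verification: at each break x_0, at least two indices attain the minimum of min_i(a_i + i · x_0).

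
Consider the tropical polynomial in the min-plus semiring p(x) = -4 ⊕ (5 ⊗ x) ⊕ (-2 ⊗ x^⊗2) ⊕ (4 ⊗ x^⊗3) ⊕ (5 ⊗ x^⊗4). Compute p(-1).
p(-1) = -4

A tropical monomial a ⊗ x^⊗i evaluates to a + i · x. Evaluating each term at x = -1:
  Term 0 contributes -4 + 0 · -1 = -4
  Term 1 contributes 5 + 1 · -1 = 4
  Term 2 contributes -2 + 2 · -1 = -4
  Term 3 contributes 4 + 3 · -1 = 1
  Term 4 contributes 5 + 4 · -1 = 1
p(-1) = ⊕ of these = min[-4, 4, -4, 1, 1] = -4.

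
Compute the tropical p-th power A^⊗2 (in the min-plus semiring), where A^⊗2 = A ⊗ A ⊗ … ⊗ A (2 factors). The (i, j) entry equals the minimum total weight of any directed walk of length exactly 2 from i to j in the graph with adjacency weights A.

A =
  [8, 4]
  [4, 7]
A^⊗2 =
  [8, 11]
  [11, 8]

Each entry (A^⊗2)_ij equals the minimum over all length-2 walks i = v_0 → v_1 → … → v_2 = j of Σ_t A[v_t][v_{t+1}]. For example, for (i, j) = (0, 1) we minimise over 2 possible intermediate vertex sequences; the minimum is 11, attained along the walk 0 → 1 → 1.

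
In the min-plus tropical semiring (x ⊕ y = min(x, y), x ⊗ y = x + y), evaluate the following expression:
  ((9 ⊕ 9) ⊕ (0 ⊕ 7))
((9 ⊕ 9) ⊕ (0 ⊕ 7)) = 0

Expand innermost to outermost. Recall ⊕ takes the minimum of its arguments and ⊗ takes their sum. Working out the expression ((9 ⊕ 9) ⊕ (0 ⊕ 7)) gives 0.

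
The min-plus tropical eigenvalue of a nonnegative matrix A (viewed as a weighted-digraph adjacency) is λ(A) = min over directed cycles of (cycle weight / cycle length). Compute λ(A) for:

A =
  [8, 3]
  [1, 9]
λ(A) = 2

Enumerate directed cycles and compute their means (weight / length). Sample:
  cycle 0 → 0: weight = 8, length = 1, mean = 8/1 ≈ 8.000
  cycle 1 → 1: weight = 9, length = 1, mean = 9/1 ≈ 9.000
  cycle 0 → 1 → 0: weight = 4, length = 2, mean = 4/2 ≈ 2.000
  cycle 1 → 0 → 1: weight = 4, length = 2, mean = 4/2 ≈ 2.000
Minimum mean = 2.000, attained e.g. along the cycle 0 → 1 → 0 with weight 4 and length 2. So λ(A) = 4/2 = 2.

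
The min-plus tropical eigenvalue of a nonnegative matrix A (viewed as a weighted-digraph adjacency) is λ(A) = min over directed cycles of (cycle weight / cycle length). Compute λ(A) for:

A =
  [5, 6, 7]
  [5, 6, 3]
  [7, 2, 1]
λ(A) = 1

Enumerate directed cycles and compute their means (weight / length). Sample:
  cycle 0 → 0: weight = 5, length = 1, mean = 5/1 ≈ 5.000
  cycle 1 → 1: weight = 6, length = 1, mean = 6/1 ≈ 6.000
  cycle 2 → 2: weight = 1, length = 1, mean = 1/1 ≈ 1.000
  cycle 0 → 1 → 0: weight = 11, length = 2, mean = 11/2 ≈ 5.500
  cycle 0 → 2 → 0: weight = 14, length = 2, mean = 14/2 ≈ 7.000
  cycle 1 → 0 → 1: weight = 11, length = 2, mean = 11/2 ≈ 5.500
Minimum mean = 1.000, attained e.g. along the cycle 2 → 2 with weight 1 and length 1. So λ(A) = 1/1 = 1.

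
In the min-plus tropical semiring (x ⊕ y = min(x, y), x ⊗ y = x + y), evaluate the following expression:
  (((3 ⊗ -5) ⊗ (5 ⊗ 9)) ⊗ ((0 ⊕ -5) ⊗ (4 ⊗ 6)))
(((3 ⊗ -5) ⊗ (5 ⊗ 9)) ⊗ ((0 ⊕ -5) ⊗ (4 ⊗ 6))) = 17

Expand innermost to outermost. Recall ⊕ takes the minimum of its arguments and ⊗ takes their sum. Working out the expression (((3 ⊗ -5) ⊗ (5 ⊗ 9)) ⊗ ((0 ⊕ -5) ⊗ (4 ⊗ 6))) gives 17.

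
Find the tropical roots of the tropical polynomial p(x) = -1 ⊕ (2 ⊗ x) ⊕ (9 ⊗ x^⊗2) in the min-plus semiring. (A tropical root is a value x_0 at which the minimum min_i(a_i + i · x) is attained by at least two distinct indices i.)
Roots: {-7, -3}

Each tropical root is a break point of the lower envelope of the lines y = a_i + i · x (there are 3 lines, with slopes 0, 1, ..., 2). Only the lines that attain the minimum somewhere contribute to roots; other lines are dominated. Here the surviving (envelope) indices are i = 2, i = 1, i = 0.
Intersections between consecutive envelope lines give the roots: for adjacent envelope indices i < j the intersection is x = (a_i − a_j) / (j − i). Reading off the sorted break points: {-7, -3}.
Verification: at each break x_0, at least two indices attain the minimum of min_i(a_i + i · x_0).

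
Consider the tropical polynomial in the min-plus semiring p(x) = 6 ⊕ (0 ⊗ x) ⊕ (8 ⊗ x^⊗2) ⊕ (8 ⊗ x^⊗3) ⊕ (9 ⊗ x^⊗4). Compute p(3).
p(3) = 3

A tropical monomial a ⊗ x^⊗i evaluates to a + i · x. Evaluating each term at x = 3:
  Term 0 contributes 6 + 0 · 3 = 6
  Term 1 contributes 0 + 1 · 3 = 3
  Term 2 contributes 8 + 2 · 3 = 14
  Term 3 contributes 8 + 3 · 3 = 17
  Term 4 contributes 9 + 4 · 3 = 21
p(3) = ⊕ of these = min[6, 3, 14, 17, 21] = 3.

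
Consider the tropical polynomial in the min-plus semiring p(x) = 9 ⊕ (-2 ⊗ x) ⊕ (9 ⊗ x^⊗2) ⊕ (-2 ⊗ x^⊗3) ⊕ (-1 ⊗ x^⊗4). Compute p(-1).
p(-1) = -5

A tropical monomial a ⊗ x^⊗i evaluates to a + i · x. Evaluating each term at x = -1:
  Term 0 contributes 9 + 0 · -1 = 9
  Term 1 contributes -2 + 1 · -1 = -3
  Term 2 contributes 9 + 2 · -1 = 7
  Term 3 contributes -2 + 3 · -1 = -5
  Term 4 contributes -1 + 4 · -1 = -5
p(-1) = ⊕ of these = min[9, -3, 7, -5, -5] = -5.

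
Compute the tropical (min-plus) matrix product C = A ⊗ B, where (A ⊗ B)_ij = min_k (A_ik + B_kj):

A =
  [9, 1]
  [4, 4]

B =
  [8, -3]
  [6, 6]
A ⊗ B =
  [7, 6]
  [10, 1]

Apply the min-plus product entry-by-entry:
  C[0][0] = min over k of (A[0][0] + B[0][0] = 9 + 8 = 17, A[0][1] + B[1][0] = 1 + 6 = 7) = 7 (attained at k = 1)
  C[0][1] = min over k of (A[0][0] + B[0][1] = 9 + -3 = 6, A[0][1] + B[1][1] = 1 + 6 = 7) = 6 (attained at k = 0)
  C[1][0] = min over k of (A[1][0] + B[0][0] = 4 + 8 = 12, A[1][1] + B[1][0] = 4 + 6 = 10) = 10 (attained at k = 1)
  C[1][1] = min over k of (A[1][0] + B[0][1] = 4 + -3 = 1, A[1][1] + B[1][1] = 4 + 6 = 10) = 1 (attained at k = 0)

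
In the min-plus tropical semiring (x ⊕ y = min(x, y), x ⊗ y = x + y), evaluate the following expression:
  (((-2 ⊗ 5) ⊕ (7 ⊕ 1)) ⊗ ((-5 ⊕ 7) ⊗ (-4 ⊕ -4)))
(((-2 ⊗ 5) ⊕ (7 ⊕ 1)) ⊗ ((-5 ⊕ 7) ⊗ (-4 ⊕ -4))) = -8

Expand innermost to outermost. Recall ⊕ takes the minimum of its arguments and ⊗ takes their sum. Working out the expression (((-2 ⊗ 5) ⊕ (7 ⊕ 1)) ⊗ ((-5 ⊕ 7) ⊗ (-4 ⊕ -4))) gives -8.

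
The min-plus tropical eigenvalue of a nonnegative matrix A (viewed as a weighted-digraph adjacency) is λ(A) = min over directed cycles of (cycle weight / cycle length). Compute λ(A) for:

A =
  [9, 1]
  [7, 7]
λ(A) = 4

Enumerate directed cycles and compute their means (weight / length). Sample:
  cycle 0 → 0: weight = 9, length = 1, mean = 9/1 ≈ 9.000
  cycle 1 → 1: weight = 7, length = 1, mean = 7/1 ≈ 7.000
  cycle 0 → 1 → 0: weight = 8, length = 2, mean = 8/2 ≈ 4.000
  cycle 1 → 0 → 1: weight = 8, length = 2, mean = 8/2 ≈ 4.000
Minimum mean = 4.000, attained e.g. along the cycle 0 → 1 → 0 with weight 8 and length 2. So λ(A) = 8/2 = 4.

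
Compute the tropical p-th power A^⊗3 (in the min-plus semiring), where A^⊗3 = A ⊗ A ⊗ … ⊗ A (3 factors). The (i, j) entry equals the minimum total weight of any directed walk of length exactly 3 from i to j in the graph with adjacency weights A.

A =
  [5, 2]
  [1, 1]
A^⊗3 =
  [4, 4]
  [3, 3]

Each entry (A^⊗3)_ij equals the minimum over all length-3 walks i = v_0 → v_1 → … → v_3 = j of Σ_t A[v_t][v_{t+1}]. For example, for (i, j) = (0, 1) we minimise over 4 possible intermediate vertex sequences; the minimum is 4, attained along the walk 0 → 1 → 1 → 1.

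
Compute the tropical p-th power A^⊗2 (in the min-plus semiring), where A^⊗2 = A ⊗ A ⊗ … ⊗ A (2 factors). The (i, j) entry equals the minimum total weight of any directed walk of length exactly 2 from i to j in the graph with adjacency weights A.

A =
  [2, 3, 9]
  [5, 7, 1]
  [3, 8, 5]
A^⊗2 =
  [4, 5, 4]
  [4, 8, 6]
  [5, 6, 9]

Each entry (A^⊗2)_ij equals the minimum over all length-2 walks i = v_0 → v_1 → … → v_2 = j of Σ_t A[v_t][v_{t+1}]. For example, for (i, j) = (0, 2) we minimise over 3 possible intermediate vertex sequences; the minimum is 4, attained along the walk 0 → 1 → 2.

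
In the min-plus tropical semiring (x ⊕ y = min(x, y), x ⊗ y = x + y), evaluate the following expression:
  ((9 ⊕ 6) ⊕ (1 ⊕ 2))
((9 ⊕ 6) ⊕ (1 ⊕ 2)) = 1

Expand innermost to outermost. Recall ⊕ takes the minimum of its arguments and ⊗ takes their sum. Working out the expression ((9 ⊕ 6) ⊕ (1 ⊕ 2)) gives 1.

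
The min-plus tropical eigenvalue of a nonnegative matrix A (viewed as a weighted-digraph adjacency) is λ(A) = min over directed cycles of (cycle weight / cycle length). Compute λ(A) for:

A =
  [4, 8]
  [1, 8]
λ(A) = 4

Enumerate directed cycles and compute their means (weight / length). Sample:
  cycle 0 → 0: weight = 4, length = 1, mean = 4/1 ≈ 4.000
  cycle 1 → 1: weight = 8, length = 1, mean = 8/1 ≈ 8.000
  cycle 0 → 1 → 0: weight = 9, length = 2, mean = 9/2 ≈ 4.500
  cycle 1 → 0 → 1: weight = 9, length = 2, mean = 9/2 ≈ 4.500
Minimum mean = 4.000, attained e.g. along the cycle 0 → 0 with weight 4 and length 1. So λ(A) = 4/1 = 4.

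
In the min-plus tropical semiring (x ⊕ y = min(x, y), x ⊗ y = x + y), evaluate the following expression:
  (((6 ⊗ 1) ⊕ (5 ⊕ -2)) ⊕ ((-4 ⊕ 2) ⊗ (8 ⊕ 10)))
(((6 ⊗ 1) ⊕ (5 ⊕ -2)) ⊕ ((-4 ⊕ 2) ⊗ (8 ⊕ 10))) = -2

Expand innermost to outermost. Recall ⊕ takes the minimum of its arguments and ⊗ takes their sum. Working out the expression (((6 ⊗ 1) ⊕ (5 ⊕ -2)) ⊕ ((-4 ⊕ 2) ⊗ (8 ⊕ 10))) gives -2.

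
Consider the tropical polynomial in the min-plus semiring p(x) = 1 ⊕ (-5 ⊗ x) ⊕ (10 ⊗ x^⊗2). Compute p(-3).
p(-3) = -8

A tropical monomial a ⊗ x^⊗i evaluates to a + i · x. Evaluating each term at x = -3:
  Term 0 contributes 1 + 0 · -3 = 1
  Term 1 contributes -5 + 1 · -3 = -8
  Term 2 contributes 10 + 2 · -3 = 4
p(-3) = ⊕ of these = min[1, -8, 4] = -8.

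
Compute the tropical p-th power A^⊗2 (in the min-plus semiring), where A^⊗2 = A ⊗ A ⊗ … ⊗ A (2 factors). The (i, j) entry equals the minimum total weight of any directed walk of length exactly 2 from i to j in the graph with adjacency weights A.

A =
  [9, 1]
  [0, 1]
A^⊗2 =
  [1, 2]
  [1, 1]

Each entry (A^⊗2)_ij equals the minimum over all length-2 walks i = v_0 → v_1 → … → v_2 = j of Σ_t A[v_t][v_{t+1}]. For example, for (i, j) = (0, 1) we minimise over 2 possible intermediate vertex sequences; the minimum is 2, attained along the walk 0 → 1 → 1.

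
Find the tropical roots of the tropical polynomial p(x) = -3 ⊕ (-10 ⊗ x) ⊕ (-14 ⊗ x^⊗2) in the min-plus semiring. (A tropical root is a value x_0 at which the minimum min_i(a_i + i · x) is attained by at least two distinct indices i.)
Roots: {4, 7}

Each tropical root is a break point of the lower envelope of the lines y = a_i + i · x (there are 3 lines, with slopes 0, 1, ..., 2). Only the lines that attain the minimum somewhere contribute to roots; other lines are dominated. Here the surviving (envelope) indices are i = 2, i = 1, i = 0.
Intersections between consecutive envelope lines give the roots: for adjacent envelope indices i < j the intersection is x = (a_i − a_j) / (j − i). Reading off the sorted break points: {4, 7}.
Verification: at each break x_0, at least two indices attain the minimum of min_i(a_i + i · x_0).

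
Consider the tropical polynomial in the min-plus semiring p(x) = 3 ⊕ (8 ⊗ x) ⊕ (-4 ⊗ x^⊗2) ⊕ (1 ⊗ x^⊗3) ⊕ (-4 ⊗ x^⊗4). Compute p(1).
p(1) = -2

A tropical monomial a ⊗ x^⊗i evaluates to a + i · x. Evaluating each term at x = 1:
  Term 0 contributes 3 + 0 · 1 = 3
  Term 1 contributes 8 + 1 · 1 = 9
  Term 2 contributes -4 + 2 · 1 = -2
  Term 3 contributes 1 + 3 · 1 = 4
  Term 4 contributes -4 + 4 · 1 = 0
p(1) = ⊕ of these = min[3, 9, -2, 4, 0] = -2.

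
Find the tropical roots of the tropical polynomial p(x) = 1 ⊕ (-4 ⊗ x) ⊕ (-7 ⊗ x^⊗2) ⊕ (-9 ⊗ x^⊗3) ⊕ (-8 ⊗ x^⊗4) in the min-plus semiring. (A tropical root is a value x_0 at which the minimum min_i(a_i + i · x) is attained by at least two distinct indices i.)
Roots: {-1, 2, 3, 5}

Each tropical root is a break point of the lower envelope of the lines y = a_i + i · x (there are 5 lines, with slopes 0, 1, ..., 4). Only the lines that attain the minimum somewhere contribute to roots; other lines are dominated. Here the surviving (envelope) indices are i = 4, i = 3, i = 2, i = 1, i = 0.
Intersections between consecutive envelope lines give the roots: for adjacent envelope indices i < j the intersection is x = (a_i − a_j) / (j − i). Reading off the sorted break points: {-1, 2, 3, 5}.
Verification: at each break x_0, at least two indices attain the minimum of min_i(a_i + i · x_0).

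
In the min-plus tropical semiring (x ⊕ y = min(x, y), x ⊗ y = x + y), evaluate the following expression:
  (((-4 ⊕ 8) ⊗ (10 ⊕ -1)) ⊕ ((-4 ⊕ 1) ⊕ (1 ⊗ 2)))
(((-4 ⊕ 8) ⊗ (10 ⊕ -1)) ⊕ ((-4 ⊕ 1) ⊕ (1 ⊗ 2))) = -5

Expand innermost to outermost. Recall ⊕ takes the minimum of its arguments and ⊗ takes their sum. Working out the expression (((-4 ⊕ 8) ⊗ (10 ⊕ -1)) ⊕ ((-4 ⊕ 1) ⊕ (1 ⊗ 2))) gives -5.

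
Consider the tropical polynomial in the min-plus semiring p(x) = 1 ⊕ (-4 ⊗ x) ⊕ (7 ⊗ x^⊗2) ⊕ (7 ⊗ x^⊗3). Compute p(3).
p(3) = -1

A tropical monomial a ⊗ x^⊗i evaluates to a + i · x. Evaluating each term at x = 3:
  Term 0 contributes 1 + 0 · 3 = 1
  Term 1 contributes -4 + 1 · 3 = -1
  Term 2 contributes 7 + 2 · 3 = 13
  Term 3 contributes 7 + 3 · 3 = 16
p(3) = ⊕ of these = min[1, -1, 13, 16] = -1.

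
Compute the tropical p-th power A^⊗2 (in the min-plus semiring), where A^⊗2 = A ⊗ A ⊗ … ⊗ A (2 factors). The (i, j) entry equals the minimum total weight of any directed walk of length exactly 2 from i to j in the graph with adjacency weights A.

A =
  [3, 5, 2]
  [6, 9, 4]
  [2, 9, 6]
A^⊗2 =
  [4, 8, 5]
  [6, 11, 8]
  [5, 7, 4]

Each entry (A^⊗2)_ij equals the minimum over all length-2 walks i = v_0 → v_1 → … → v_2 = j of Σ_t A[v_t][v_{t+1}]. For example, for (i, j) = (0, 2) we minimise over 3 possible intermediate vertex sequences; the minimum is 5, attained along the walk 0 → 0 → 2.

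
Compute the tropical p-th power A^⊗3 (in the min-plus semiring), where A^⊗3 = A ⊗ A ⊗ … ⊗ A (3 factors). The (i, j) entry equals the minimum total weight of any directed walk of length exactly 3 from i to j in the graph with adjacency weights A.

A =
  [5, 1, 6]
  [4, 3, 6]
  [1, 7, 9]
A^⊗3 =
  [8, 6, 10]
  [9, 8, 11]
  [6, 5, 8]

Each entry (A^⊗3)_ij equals the minimum over all length-3 walks i = v_0 → v_1 → … → v_3 = j of Σ_t A[v_t][v_{t+1}]. For example, for (i, j) = (0, 2) we minimise over 9 possible intermediate vertex sequences; the minimum is 10, attained along the walk 0 → 1 → 1 → 2.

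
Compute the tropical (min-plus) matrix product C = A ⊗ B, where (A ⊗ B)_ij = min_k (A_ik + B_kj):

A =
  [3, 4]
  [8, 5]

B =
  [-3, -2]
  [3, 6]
A ⊗ B =
  [0, 1]
  [5, 6]

Apply the min-plus product entry-by-entry:
  C[0][0] = min over k of (A[0][0] + B[0][0] = 3 + -3 = 0, A[0][1] + B[1][0] = 4 + 3 = 7) = 0 (attained at k = 0)
  C[0][1] = min over k of (A[0][0] + B[0][1] = 3 + -2 = 1, A[0][1] + B[1][1] = 4 + 6 = 10) = 1 (attained at k = 0)
  C[1][0] = min over k of (A[1][0] + B[0][0] = 8 + -3 = 5, A[1][1] + B[1][0] = 5 + 3 = 8) = 5 (attained at k = 0)
  C[1][1] = min over k of (A[1][0] + B[0][1] = 8 + -2 = 6, A[1][1] + B[1][1] = 5 + 6 = 11) = 6 (attained at k = 0)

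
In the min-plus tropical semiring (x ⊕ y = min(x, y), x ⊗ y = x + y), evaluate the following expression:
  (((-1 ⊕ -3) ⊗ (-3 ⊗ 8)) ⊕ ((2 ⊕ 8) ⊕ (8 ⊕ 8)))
(((-1 ⊕ -3) ⊗ (-3 ⊗ 8)) ⊕ ((2 ⊕ 8) ⊕ (8 ⊕ 8))) = 2

Expand innermost to outermost. Recall ⊕ takes the minimum of its arguments and ⊗ takes their sum. Working out the expression (((-1 ⊕ -3) ⊗ (-3 ⊗ 8)) ⊕ ((2 ⊕ 8) ⊕ (8 ⊕ 8))) gives 2.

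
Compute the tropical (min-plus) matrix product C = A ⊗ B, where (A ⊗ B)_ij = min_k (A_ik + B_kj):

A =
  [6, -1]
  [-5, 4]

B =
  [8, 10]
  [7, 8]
A ⊗ B =
  [6, 7]
  [3, 5]

Apply the min-plus product entry-by-entry:
  C[0][0] = min over k of (A[0][0] + B[0][0] = 6 + 8 = 14, A[0][1] + B[1][0] = -1 + 7 = 6) = 6 (attained at k = 1)
  C[0][1] = min over k of (A[0][0] + B[0][1] = 6 + 10 = 16, A[0][1] + B[1][1] = -1 + 8 = 7) = 7 (attained at k = 1)
  C[1][0] = min over k of (A[1][0] + B[0][0] = -5 + 8 = 3, A[1][1] + B[1][0] = 4 + 7 = 11) = 3 (attained at k = 0)
  C[1][1] = min over k of (A[1][0] + B[0][1] = -5 + 10 = 5, A[1][1] + B[1][1] = 4 + 8 = 12) = 5 (attained at k = 0)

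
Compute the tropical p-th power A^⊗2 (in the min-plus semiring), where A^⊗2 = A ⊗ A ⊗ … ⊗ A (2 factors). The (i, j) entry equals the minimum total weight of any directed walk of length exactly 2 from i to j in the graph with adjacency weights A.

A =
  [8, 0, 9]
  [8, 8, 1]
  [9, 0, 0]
A^⊗2 =
  [8, 8, 1]
  [10, 1, 1]
  [8, 0, 0]

Each entry (A^⊗2)_ij equals the minimum over all length-2 walks i = v_0 → v_1 → … → v_2 = j of Σ_t A[v_t][v_{t+1}]. For example, for (i, j) = (0, 2) we minimise over 3 possible intermediate vertex sequences; the minimum is 1, attained along the walk 0 → 1 → 2.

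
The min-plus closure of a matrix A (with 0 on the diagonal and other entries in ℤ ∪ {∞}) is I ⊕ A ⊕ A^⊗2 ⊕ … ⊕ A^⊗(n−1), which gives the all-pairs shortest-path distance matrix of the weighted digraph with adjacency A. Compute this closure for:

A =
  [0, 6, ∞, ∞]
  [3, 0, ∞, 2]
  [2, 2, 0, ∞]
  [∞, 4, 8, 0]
Closure =
  [0, 6, 16, 8]
  [3, 0, 10, 2]
  [2, 2, 0, 4]
  [7, 4, 8, 0]

This is the Floyd-Warshall all-pairs shortest-path computation. For each intermediate vertex k = 0, 1, …, 3, update dist[i][j] ← min(dist[i][j], dist[i][k] + dist[k][j]). The final matrix gives, for each (i, j), the minimum total weight of any directed path from i to j (possibly empty when i = j).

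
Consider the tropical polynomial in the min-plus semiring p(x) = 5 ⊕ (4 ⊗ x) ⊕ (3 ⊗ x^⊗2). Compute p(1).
p(1) = 5

A tropical monomial a ⊗ x^⊗i evaluates to a + i · x. Evaluating each term at x = 1:
  Term 0 contributes 5 + 0 · 1 = 5
  Term 1 contributes 4 + 1 · 1 = 5
  Term 2 contributes 3 + 2 · 1 = 5
p(1) = ⊕ of these = min[5, 5, 5] = 5.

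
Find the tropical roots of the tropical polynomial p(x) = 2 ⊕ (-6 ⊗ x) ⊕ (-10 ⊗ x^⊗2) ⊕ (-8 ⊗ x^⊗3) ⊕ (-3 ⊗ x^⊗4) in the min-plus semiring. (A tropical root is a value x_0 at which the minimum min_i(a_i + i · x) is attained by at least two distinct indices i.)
Roots: {-5, -2, 4, 8}

Each tropical root is a break point of the lower envelope of the lines y = a_i + i · x (there are 5 lines, with slopes 0, 1, ..., 4). Only the lines that attain the minimum somewhere contribute to roots; other lines are dominated. Here the surviving (envelope) indices are i = 4, i = 3, i = 2, i = 1, i = 0.
Intersections between consecutive envelope lines give the roots: for adjacent envelope indices i < j the intersection is x = (a_i − a_j) / (j − i). Reading off the sorted break points: {-5, -2, 4, 8}.
Verification: at each break x_0, at least two indices attain the minimum of min_i(a_i + i · x_0).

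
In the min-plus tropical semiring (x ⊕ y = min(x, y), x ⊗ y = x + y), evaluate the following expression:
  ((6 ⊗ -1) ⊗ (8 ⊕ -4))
((6 ⊗ -1) ⊗ (8 ⊕ -4)) = 1

Expand innermost to outermost. Recall ⊕ takes the minimum of its arguments and ⊗ takes their sum. Working out the expression ((6 ⊗ -1) ⊗ (8 ⊕ -4)) gives 1.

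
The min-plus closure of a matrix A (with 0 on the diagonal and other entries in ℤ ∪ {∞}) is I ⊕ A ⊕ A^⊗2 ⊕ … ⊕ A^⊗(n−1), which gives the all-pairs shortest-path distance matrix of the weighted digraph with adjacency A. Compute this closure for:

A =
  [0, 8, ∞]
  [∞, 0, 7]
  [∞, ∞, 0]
Closure =
  [0, 8, 15]
  [∞, 0, 7]
  [∞, ∞, 0]

This is the Floyd-Warshall all-pairs shortest-path computation. For each intermediate vertex k = 0, 1, …, 2, update dist[i][j] ← min(dist[i][j], dist[i][k] + dist[k][j]). The final matrix gives, for each (i, j), the minimum total weight of any directed path from i to j (possibly empty when i = j).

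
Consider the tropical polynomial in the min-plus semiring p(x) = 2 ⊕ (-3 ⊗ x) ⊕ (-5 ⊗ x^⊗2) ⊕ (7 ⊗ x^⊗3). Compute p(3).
p(3) = 0

A tropical monomial a ⊗ x^⊗i evaluates to a + i · x. Evaluating each term at x = 3:
  Term 0 contributes 2 + 0 · 3 = 2
  Term 1 contributes -3 + 1 · 3 = 0
  Term 2 contributes -5 + 2 · 3 = 1
  Term 3 contributes 7 + 3 · 3 = 16
p(3) = ⊕ of these = min[2, 0, 1, 16] = 0.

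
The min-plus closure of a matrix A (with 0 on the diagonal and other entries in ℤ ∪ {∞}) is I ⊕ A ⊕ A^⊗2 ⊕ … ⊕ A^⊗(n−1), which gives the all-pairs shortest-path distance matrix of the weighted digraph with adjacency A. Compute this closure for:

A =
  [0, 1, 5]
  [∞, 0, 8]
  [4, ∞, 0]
Closure =
  [0, 1, 5]
  [12, 0, 8]
  [4, 5, 0]

This is the Floyd-Warshall all-pairs shortest-path computation. For each intermediate vertex k = 0, 1, …, 2, update dist[i][j] ← min(dist[i][j], dist[i][k] + dist[k][j]). The final matrix gives, for each (i, j), the minimum total weight of any directed path from i to j (possibly empty when i = j).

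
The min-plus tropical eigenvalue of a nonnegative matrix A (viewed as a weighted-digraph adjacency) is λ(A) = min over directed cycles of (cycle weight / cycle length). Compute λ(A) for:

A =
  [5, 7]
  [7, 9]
λ(A) = 5

Enumerate directed cycles and compute their means (weight / length). Sample:
  cycle 0 → 0: weight = 5, length = 1, mean = 5/1 ≈ 5.000
  cycle 1 → 1: weight = 9, length = 1, mean = 9/1 ≈ 9.000
  cycle 0 → 1 → 0: weight = 14, length = 2, mean = 14/2 ≈ 7.000
  cycle 1 → 0 → 1: weight = 14, length = 2, mean = 14/2 ≈ 7.000
Minimum mean = 5.000, attained e.g. along the cycle 0 → 0 with weight 5 and length 1. So λ(A) = 5/1 = 5.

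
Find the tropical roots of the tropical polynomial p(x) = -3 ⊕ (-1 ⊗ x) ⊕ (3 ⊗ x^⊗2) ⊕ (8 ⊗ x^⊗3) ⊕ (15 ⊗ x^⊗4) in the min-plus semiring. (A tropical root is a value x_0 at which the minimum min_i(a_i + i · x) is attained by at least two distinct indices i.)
Roots: {-7, -5, -4, -2}

Each tropical root is a break point of the lower envelope of the lines y = a_i + i · x (there are 5 lines, with slopes 0, 1, ..., 4). Only the lines that attain the minimum somewhere contribute to roots; other lines are dominated. Here the surviving (envelope) indices are i = 4, i = 3, i = 2, i = 1, i = 0.
Intersections between consecutive envelope lines give the roots: for adjacent envelope indices i < j the intersection is x = (a_i − a_j) / (j − i). Reading off the sorted break points: {-7, -5, -4, -2}.
Verification: at each break x_0, at least two indices attain the minimum of min_i(a_i + i · x_0).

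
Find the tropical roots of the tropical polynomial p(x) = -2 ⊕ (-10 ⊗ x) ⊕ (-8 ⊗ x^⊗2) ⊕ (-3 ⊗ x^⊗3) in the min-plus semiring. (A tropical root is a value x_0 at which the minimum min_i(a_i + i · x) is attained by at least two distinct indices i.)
Roots: {-5, -2, 8}

Each tropical root is a break point of the lower envelope of the lines y = a_i + i · x (there are 4 lines, with slopes 0, 1, ..., 3). Only the lines that attain the minimum somewhere contribute to roots; other lines are dominated. Here the surviving (envelope) indices are i = 3, i = 2, i = 1, i = 0.
Intersections between consecutive envelope lines give the roots: for adjacent envelope indices i < j the intersection is x = (a_i − a_j) / (j − i). Reading off the sorted break points: {-5, -2, 8}.
Verification: at each break x_0, at least two indices attain the minimum of min_i(a_i + i · x_0).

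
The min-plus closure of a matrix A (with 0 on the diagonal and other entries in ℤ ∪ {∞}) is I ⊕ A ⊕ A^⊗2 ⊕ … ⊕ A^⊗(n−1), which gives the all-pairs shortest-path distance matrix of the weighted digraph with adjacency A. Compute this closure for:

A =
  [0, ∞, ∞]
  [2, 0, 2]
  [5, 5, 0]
Closure =
  [0, ∞, ∞]
  [2, 0, 2]
  [5, 5, 0]

This is the Floyd-Warshall all-pairs shortest-path computation. For each intermediate vertex k = 0, 1, …, 2, update dist[i][j] ← min(dist[i][j], dist[i][k] + dist[k][j]). The final matrix gives, for each (i, j), the minimum total weight of any directed path from i to j (possibly empty when i = j).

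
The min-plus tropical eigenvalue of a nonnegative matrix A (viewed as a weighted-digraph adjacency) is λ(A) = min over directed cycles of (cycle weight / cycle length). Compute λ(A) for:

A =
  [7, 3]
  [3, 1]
λ(A) = 1

Enumerate directed cycles and compute their means (weight / length). Sample:
  cycle 0 → 0: weight = 7, length = 1, mean = 7/1 ≈ 7.000
  cycle 1 → 1: weight = 1, length = 1, mean = 1/1 ≈ 1.000
  cycle 0 → 1 → 0: weight = 6, length = 2, mean = 6/2 ≈ 3.000
  cycle 1 → 0 → 1: weight = 6, length = 2, mean = 6/2 ≈ 3.000
Minimum mean = 1.000, attained e.g. along the cycle 1 → 1 with weight 1 and length 1. So λ(A) = 1/1 = 1.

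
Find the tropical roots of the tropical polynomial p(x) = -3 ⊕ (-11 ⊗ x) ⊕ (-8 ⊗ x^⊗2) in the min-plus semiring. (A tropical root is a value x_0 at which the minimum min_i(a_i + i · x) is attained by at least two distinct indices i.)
Roots: {-3, 8}

Each tropical root is a break point of the lower envelope of the lines y = a_i + i · x (there are 3 lines, with slopes 0, 1, ..., 2). Only the lines that attain the minimum somewhere contribute to roots; other lines are dominated. Here the surviving (envelope) indices are i = 2, i = 1, i = 0.
Intersections between consecutive envelope lines give the roots: for adjacent envelope indices i < j the intersection is x = (a_i − a_j) / (j − i). Reading off the sorted break points: {-3, 8}.
Verification: at each break x_0, at least two indices attain the minimum of min_i(a_i + i · x_0).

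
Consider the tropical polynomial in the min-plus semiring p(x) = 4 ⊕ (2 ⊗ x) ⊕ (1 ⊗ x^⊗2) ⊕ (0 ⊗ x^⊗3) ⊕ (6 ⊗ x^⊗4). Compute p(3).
p(3) = 4

A tropical monomial a ⊗ x^⊗i evaluates to a + i · x. Evaluating each term at x = 3:
  Term 0 contributes 4 + 0 · 3 = 4
  Term 1 contributes 2 + 1 · 3 = 5
  Term 2 contributes 1 + 2 · 3 = 7
  Term 3 contributes 0 + 3 · 3 = 9
  Term 4 contributes 6 + 4 · 3 = 18
p(3) = ⊕ of these = min[4, 5, 7, 9, 18] = 4.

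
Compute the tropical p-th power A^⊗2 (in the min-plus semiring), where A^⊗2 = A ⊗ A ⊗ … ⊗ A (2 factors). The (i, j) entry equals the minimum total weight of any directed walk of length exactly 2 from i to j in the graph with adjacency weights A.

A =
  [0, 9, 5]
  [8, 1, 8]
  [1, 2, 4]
A^⊗2 =
  [0, 7, 5]
  [8, 2, 9]
  [1, 3, 6]

Each entry (A^⊗2)_ij equals the minimum over all length-2 walks i = v_0 → v_1 → … → v_2 = j of Σ_t A[v_t][v_{t+1}]. For example, for (i, j) = (0, 2) we minimise over 3 possible intermediate vertex sequences; the minimum is 5, attained along the walk 0 → 0 → 2.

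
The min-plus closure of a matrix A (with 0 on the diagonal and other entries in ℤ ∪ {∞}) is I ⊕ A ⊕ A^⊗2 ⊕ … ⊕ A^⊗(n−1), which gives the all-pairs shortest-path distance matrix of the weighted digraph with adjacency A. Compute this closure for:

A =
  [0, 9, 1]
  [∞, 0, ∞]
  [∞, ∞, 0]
Closure =
  [0, 9, 1]
  [∞, 0, ∞]
  [∞, ∞, 0]

This is the Floyd-Warshall all-pairs shortest-path computation. For each intermediate vertex k = 0, 1, …, 2, update dist[i][j] ← min(dist[i][j], dist[i][k] + dist[k][j]). The final matrix gives, for each (i, j), the minimum total weight of any directed path from i to j (possibly empty when i = j).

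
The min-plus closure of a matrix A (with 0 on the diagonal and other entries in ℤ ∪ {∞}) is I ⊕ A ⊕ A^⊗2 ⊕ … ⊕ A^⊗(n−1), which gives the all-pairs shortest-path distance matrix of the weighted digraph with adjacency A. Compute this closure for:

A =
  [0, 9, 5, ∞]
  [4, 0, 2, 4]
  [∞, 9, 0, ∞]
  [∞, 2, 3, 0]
Closure =
  [0, 9, 5, 13]
  [4, 0, 2, 4]
  [13, 9, 0, 13]
  [6, 2, 3, 0]

This is the Floyd-Warshall all-pairs shortest-path computation. For each intermediate vertex k = 0, 1, …, 3, update dist[i][j] ← min(dist[i][j], dist[i][k] + dist[k][j]). The final matrix gives, for each (i, j), the minimum total weight of any directed path from i to j (possibly empty when i = j).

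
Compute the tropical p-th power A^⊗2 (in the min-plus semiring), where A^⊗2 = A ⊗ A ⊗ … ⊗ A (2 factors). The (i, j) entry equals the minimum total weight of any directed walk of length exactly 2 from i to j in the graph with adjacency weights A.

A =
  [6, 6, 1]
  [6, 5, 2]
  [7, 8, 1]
A^⊗2 =
  [8, 9, 2]
  [9, 10, 3]
  [8, 9, 2]

Each entry (A^⊗2)_ij equals the minimum over all length-2 walks i = v_0 → v_1 → … → v_2 = j of Σ_t A[v_t][v_{t+1}]. For example, for (i, j) = (0, 2) we minimise over 3 possible intermediate vertex sequences; the minimum is 2, attained along the walk 0 → 2 → 2.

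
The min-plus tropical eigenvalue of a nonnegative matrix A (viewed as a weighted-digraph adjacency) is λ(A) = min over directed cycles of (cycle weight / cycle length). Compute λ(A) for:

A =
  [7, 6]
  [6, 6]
λ(A) = 6

Enumerate directed cycles and compute their means (weight / length). Sample:
  cycle 0 → 0: weight = 7, length = 1, mean = 7/1 ≈ 7.000
  cycle 1 → 1: weight = 6, length = 1, mean = 6/1 ≈ 6.000
  cycle 0 → 1 → 0: weight = 12, length = 2, mean = 12/2 ≈ 6.000
  cycle 1 → 0 → 1: weight = 12, length = 2, mean = 12/2 ≈ 6.000
Minimum mean = 6.000, attained e.g. along the cycle 1 → 1 with weight 6 and length 1. So λ(A) = 6/1 = 6.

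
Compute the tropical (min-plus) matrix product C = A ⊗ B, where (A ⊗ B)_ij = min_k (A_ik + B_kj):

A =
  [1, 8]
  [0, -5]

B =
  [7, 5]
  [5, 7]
A ⊗ B =
  [8, 6]
  [0, 2]

Apply the min-plus product entry-by-entry:
  C[0][0] = min over k of (A[0][0] + B[0][0] = 1 + 7 = 8, A[0][1] + B[1][0] = 8 + 5 = 13) = 8 (attained at k = 0)
  C[0][1] = min over k of (A[0][0] + B[0][1] = 1 + 5 = 6, A[0][1] + B[1][1] = 8 + 7 = 15) = 6 (attained at k = 0)
  C[1][0] = min over k of (A[1][0] + B[0][0] = 0 + 7 = 7, A[1][1] + B[1][0] = -5 + 5 = 0) = 0 (attained at k = 1)
  C[1][1] = min over k of (A[1][0] + B[0][1] = 0 + 5 = 5, A[1][1] + B[1][1] = -5 + 7 = 2) = 2 (attained at k = 1)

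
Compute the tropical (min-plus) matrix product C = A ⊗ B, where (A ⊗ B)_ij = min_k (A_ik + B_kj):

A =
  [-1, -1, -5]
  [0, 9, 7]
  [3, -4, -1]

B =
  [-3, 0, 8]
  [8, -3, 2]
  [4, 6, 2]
A ⊗ B =
  [-4, -4, -3]
  [-3, 0, 8]
  [0, -7, -2]

Apply the min-plus product entry-by-entry:
  C[0][0] = min over k of (A[0][0] + B[0][0] = -1 + -3 = -4, A[0][1] + B[1][0] = -1 + 8 = 7, A[0][2] + B[2][0] = -5 + 4 = -1) = -4 (attained at k = 0)
  C[0][1] = min over k of (A[0][0] + B[0][1] = -1 + 0 = -1, A[0][1] + B[1][1] = -1 + -3 = -4, A[0][2] + B[2][1] = -5 + 6 = 1) = -4 (attained at k = 1)
  C[0][2] = min over k of (A[0][0] + B[0][2] = -1 + 8 = 7, A[0][1] + B[1][2] = -1 + 2 = 1, A[0][2] + B[2][2] = -5 + 2 = -3) = -3 (attained at k = 2)
  C[1][0] = min over k of (A[1][0] + B[0][0] = 0 + -3 = -3, A[1][1] + B[1][0] = 9 + 8 = 17, A[1][2] + B[2][0] = 7 + 4 = 11) = -3 (attained at k = 0)
  C[1][1] = min over k of (A[1][0] + B[0][1] = 0 + 0 = 0, A[1][1] + B[1][1] = 9 + -3 = 6, A[1][2] + B[2][1] = 7 + 6 = 13) = 0 (attained at k = 0)
  C[1][2] = min over k of (A[1][0] + B[0][2] = 0 + 8 = 8, A[1][1] + B[1][2] = 9 + 2 = 11, A[1][2] + B[2][2] = 7 + 2 = 9) = 8 (attained at k = 0)
  C[2][0] = min over k of (A[2][0] + B[0][0] = 3 + -3 = 0, A[2][1] + B[1][0] = -4 + 8 = 4, A[2][2] + B[2][0] = -1 + 4 = 3) = 0 (attained at k = 0)
  C[2][1] = min over k of (A[2][0] + B[0][1] = 3 + 0 = 3, A[2][1] + B[1][1] = -4 + -3 = -7, A[2][2] + B[2][1] = -1 + 6 = 5) = -7 (attained at k = 1)
  C[2][2] = min over k of (A[2][0] + B[0][2] = 3 + 8 = 11, A[2][1] + B[1][2] = -4 + 2 = -2, A[2][2] + B[2][2] = -1 + 2 = 1) = -2 (attained at k = 1)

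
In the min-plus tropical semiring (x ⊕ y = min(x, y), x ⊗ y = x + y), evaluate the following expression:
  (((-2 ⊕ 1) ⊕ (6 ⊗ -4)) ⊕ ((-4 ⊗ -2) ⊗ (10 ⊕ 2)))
(((-2 ⊕ 1) ⊕ (6 ⊗ -4)) ⊕ ((-4 ⊗ -2) ⊗ (10 ⊕ 2))) = -4

Expand innermost to outermost. Recall ⊕ takes the minimum of its arguments and ⊗ takes their sum. Working out the expression (((-2 ⊕ 1) ⊕ (6 ⊗ -4)) ⊕ ((-4 ⊗ -2) ⊗ (10 ⊕ 2))) gives -4.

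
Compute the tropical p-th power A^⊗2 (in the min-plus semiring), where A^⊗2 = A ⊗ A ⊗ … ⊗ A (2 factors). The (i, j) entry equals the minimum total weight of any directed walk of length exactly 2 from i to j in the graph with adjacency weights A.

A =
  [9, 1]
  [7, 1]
A^⊗2 =
  [8, 2]
  [8, 2]

Each entry (A^⊗2)_ij equals the minimum over all length-2 walks i = v_0 → v_1 → … → v_2 = j of Σ_t A[v_t][v_{t+1}]. For example, for (i, j) = (0, 1) we minimise over 2 possible intermediate vertex sequences; the minimum is 2, attained along the walk 0 → 1 → 1.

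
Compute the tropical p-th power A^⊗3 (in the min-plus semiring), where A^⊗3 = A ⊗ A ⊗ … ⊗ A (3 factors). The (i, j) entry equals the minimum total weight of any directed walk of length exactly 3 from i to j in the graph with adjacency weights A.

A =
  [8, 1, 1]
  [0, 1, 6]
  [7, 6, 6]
A^⊗3 =
  [2, 2, 2]
  [1, 2, 2]
  [7, 7, 7]

Each entry (A^⊗3)_ij equals the minimum over all length-3 walks i = v_0 → v_1 → … → v_3 = j of Σ_t A[v_t][v_{t+1}]. For example, for (i, j) = (0, 2) we minimise over 9 possible intermediate vertex sequences; the minimum is 2, attained along the walk 0 → 1 → 0 → 2.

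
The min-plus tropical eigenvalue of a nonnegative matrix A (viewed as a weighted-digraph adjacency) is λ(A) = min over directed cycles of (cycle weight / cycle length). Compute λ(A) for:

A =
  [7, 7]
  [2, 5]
λ(A) = 9/2

Enumerate directed cycles and compute their means (weight / length). Sample:
  cycle 0 → 0: weight = 7, length = 1, mean = 7/1 ≈ 7.000
  cycle 1 → 1: weight = 5, length = 1, mean = 5/1 ≈ 5.000
  cycle 0 → 1 → 0: weight = 9, length = 2, mean = 9/2 ≈ 4.500
  cycle 1 → 0 → 1: weight = 9, length = 2, mean = 9/2 ≈ 4.500
Minimum mean = 4.500, attained e.g. along the cycle 0 → 1 → 0 with weight 9 and length 2. So λ(A) = 9/2 = 9/2.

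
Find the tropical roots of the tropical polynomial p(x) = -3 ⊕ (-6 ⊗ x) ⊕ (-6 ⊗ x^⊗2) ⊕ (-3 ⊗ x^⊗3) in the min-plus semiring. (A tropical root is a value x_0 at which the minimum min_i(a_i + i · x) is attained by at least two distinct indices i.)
Roots: {-3, 0, 3}

Each tropical root is a break point of the lower envelope of the lines y = a_i + i · x (there are 4 lines, with slopes 0, 1, ..., 3). Only the lines that attain the minimum somewhere contribute to roots; other lines are dominated. Here the surviving (envelope) indices are i = 3, i = 2, i = 1, i = 0.
Intersections between consecutive envelope lines give the roots: for adjacent envelope indices i < j the intersection is x = (a_i − a_j) / (j − i). Reading off the sorted break points: {-3, 0, 3}.
Verification: at each break x_0, at least two indices attain the minimum of min_i(a_i + i · x_0).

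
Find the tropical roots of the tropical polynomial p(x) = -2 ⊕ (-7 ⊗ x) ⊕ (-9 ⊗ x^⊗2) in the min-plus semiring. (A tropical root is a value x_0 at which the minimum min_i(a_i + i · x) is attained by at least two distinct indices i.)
Roots: {2, 5}

Each tropical root is a break point of the lower envelope of the lines y = a_i + i · x (there are 3 lines, with slopes 0, 1, ..., 2). Only the lines that attain the minimum somewhere contribute to roots; other lines are dominated. Here the surviving (envelope) indices are i = 2, i = 1, i = 0.
Intersections between consecutive envelope lines give the roots: for adjacent envelope indices i < j the intersection is x = (a_i − a_j) / (j − i). Reading off the sorted break points: {2, 5}.
Verification: at each break x_0, at least two indices attain the minimum of min_i(a_i + i · x_0).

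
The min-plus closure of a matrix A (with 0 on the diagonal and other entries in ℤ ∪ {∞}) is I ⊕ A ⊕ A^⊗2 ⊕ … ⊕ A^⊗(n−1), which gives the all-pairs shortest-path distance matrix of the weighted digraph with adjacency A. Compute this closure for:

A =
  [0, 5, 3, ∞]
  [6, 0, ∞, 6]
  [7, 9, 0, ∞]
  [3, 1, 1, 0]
Closure =
  [0, 5, 3, 11]
  [6, 0, 7, 6]
  [7, 9, 0, 15]
  [3, 1, 1, 0]

This is the Floyd-Warshall all-pairs shortest-path computation. For each intermediate vertex k = 0, 1, …, 3, update dist[i][j] ← min(dist[i][j], dist[i][k] + dist[k][j]). The final matrix gives, for each (i, j), the minimum total weight of any directed path from i to j (possibly empty when i = j).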